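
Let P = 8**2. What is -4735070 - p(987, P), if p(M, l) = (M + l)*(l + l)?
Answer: -4869598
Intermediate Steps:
P = 64
p(M, l) = 2*l*(M + l) (p(M, l) = (M + l)*(2*l) = 2*l*(M + l))
-4735070 - p(987, P) = -4735070 - 2*64*(987 + 64) = -4735070 - 2*64*1051 = -4735070 - 1*134528 = -4735070 - 134528 = -4869598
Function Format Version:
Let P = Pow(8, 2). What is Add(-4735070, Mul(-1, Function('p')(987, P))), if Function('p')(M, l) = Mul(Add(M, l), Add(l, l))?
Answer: -4869598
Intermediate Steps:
P = 64
Function('p')(M, l) = Mul(2, l, Add(M, l)) (Function('p')(M, l) = Mul(Add(M, l), Mul(2, l)) = Mul(2, l, Add(M, l)))
Add(-4735070, Mul(-1, Function('p')(987, P))) = Add(-4735070, Mul(-1, Mul(2, 64, Add(987, 64)))) = Add(-4735070, Mul(-1, Mul(2, 64, 1051))) = Add(-4735070, Mul(-1, 134528)) = Add(-4735070, -134528) = -4869598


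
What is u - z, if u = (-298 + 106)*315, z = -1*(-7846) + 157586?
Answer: -225912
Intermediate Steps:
z = 165432 (z = 7846 + 157586 = 165432)
u = -60480 (u = -192*315 = -60480)
u - z = -60480 - 1*165432 = -60480 - 165432 = -225912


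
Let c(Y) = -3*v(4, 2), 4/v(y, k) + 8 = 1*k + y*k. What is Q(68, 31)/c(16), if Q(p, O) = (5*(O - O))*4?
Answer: 0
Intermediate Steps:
v(y, k) = 4/(-8 + k + k*y) (v(y, k) = 4/(-8 + (1*k + y*k)) = 4/(-8 + (k + k*y)) = 4/(-8 + k + k*y))
Q(p, O) = 0 (Q(p, O) = (5*0)*4 = 0*4 = 0)
c(Y) = -6 (c(Y) = -12/(-8 + 2 + 2*4) = -12/(-8 + 2 + 8) = -12/2 = -3*2 = -6)
Q(68, 31)/c(16) = 0/(-6) = 0*(-⅙) = 0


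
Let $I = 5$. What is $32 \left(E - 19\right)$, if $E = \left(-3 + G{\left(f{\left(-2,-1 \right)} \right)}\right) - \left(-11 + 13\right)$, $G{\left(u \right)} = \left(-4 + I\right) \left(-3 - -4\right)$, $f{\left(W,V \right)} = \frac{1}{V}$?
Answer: $-736$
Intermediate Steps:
$G{\left(u \right)} = 1$ ($G{\left(u \right)} = \left(-4 + 5\right) \left(-3 - -4\right) = 1 \left(-3 + 4\right) = 1 \cdot 1 = 1$)
$E = -4$ ($E = \left(-3 + 1\right) - \left(-11 + 13\right) = -2 - 2 = -4$)
$32 \left(E - 19\right) = 32 \left(-4 - 19\right) = 32 \left(-23\right) = -736$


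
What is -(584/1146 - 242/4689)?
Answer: -410174/895599 ≈ -0.45799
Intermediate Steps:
-(584/1146 - 242/4689) = -(584*(1/1146) - 242*1/4689) = -(292/573 - 242/4689) = -1*410174/895599 = -410174/895599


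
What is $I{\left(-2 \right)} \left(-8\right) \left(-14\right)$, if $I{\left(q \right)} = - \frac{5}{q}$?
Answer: $280$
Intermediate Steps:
$I{\left(-2 \right)} \left(-8\right) \left(-14\right) = - \frac{5}{-2} \left(-8\right) \left(-14\right) = \left(-5\right) \left(- \frac{1}{2}\right) \left(-8\right) \left(-14\right) = \frac{5}{2} \left(-8\right) \left(-14\right) = \left(-20\right) \left(-14\right) = 280$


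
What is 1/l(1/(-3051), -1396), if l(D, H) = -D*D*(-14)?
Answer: 9308601/14 ≈ 6.6490e+5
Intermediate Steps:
l(D, H) = 14*D**2 (l(D, H) = -D**2*(-14) = -(-14)*D**2 = 14*D**2)
1/l(1/(-3051), -1396) = 1/(14*(1/(-3051))**2) = 1/(14*(-1/3051)**2) = 1/(14*(1/9308601)) = 1/(14/9308601) = 9308601/14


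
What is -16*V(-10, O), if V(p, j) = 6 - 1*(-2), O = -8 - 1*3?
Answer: -128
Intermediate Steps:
O = -11 (O = -8 - 3 = -11)
V(p, j) = 8 (V(p, j) = 6 + 2 = 8)
-16*V(-10, O) = -16*8 = -128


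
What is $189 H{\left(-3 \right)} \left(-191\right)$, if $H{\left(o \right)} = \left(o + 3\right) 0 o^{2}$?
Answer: $0$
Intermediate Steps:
$H{\left(o \right)} = 0$ ($H{\left(o \right)} = \left(3 + o\right) 0 o^{2} = 0 o^{2} = 0$)
$189 H{\left(-3 \right)} \left(-191\right) = 189 \cdot 0 \left(-191\right) = 0 \left(-191\right) = 0$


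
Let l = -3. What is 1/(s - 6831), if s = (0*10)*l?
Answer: -1/6831 ≈ -0.00014639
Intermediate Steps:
s = 0 (s = (0*10)*(-3) = 0*(-3) = 0)
1/(s - 6831) = 1/(0 - 6831) = 1/(-6831) = -1/6831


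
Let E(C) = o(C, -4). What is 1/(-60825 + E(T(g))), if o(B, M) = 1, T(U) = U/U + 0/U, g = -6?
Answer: -1/60824 ≈ -1.6441e-5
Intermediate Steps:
T(U) = 1 (T(U) = 1 + 0 = 1)
E(C) = 1
1/(-60825 + E(T(g))) = 1/(-60825 + 1) = 1/(-60824) = -1/60824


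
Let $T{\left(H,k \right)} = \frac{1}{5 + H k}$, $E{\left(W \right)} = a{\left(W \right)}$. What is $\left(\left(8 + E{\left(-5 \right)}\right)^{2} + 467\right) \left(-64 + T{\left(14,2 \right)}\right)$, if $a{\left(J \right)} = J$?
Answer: $- \frac{1004836}{33} \approx -30450.0$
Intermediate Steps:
$E{\left(W \right)} = W$
$\left(\left(8 + E{\left(-5 \right)}\right)^{2} + 467\right) \left(-64 + T{\left(14,2 \right)}\right) = \left(\left(8 - 5\right)^{2} + 467\right) \left(-64 + \frac{1}{5 + 14 \cdot 2}\right) = \left(3^{2} + 467\right) \left(-64 + \frac{1}{5 + 28}\right) = \left(9 + 467\right) \left(-64 + \frac{1}{33}\right) = 476 \left(-64 + \frac{1}{33}\right) = 476 \left(- \frac{2111}{33}\right) = - \frac{1004836}{33}$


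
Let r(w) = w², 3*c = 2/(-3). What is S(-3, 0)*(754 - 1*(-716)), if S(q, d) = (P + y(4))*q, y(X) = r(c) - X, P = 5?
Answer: -41650/9 ≈ -4627.8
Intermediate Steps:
c = -2/9 (c = (2/(-3))/3 = (2*(-⅓))/3 = (⅓)*(-⅔) = -2/9 ≈ -0.22222)
y(X) = 4/81 - X (y(X) = (-2/9)² - X = 4/81 - X)
S(q, d) = 85*q/81 (S(q, d) = (5 + (4/81 - 1*4))*q = (5 + (4/81 - 4))*q = (5 - 320/81)*q = 85*q/81)
S(-3, 0)*(754 - 1*(-716)) = ((85/81)*(-3))*(754 - 1*(-716)) = -85*(754 + 716)/27 = -85/27*1470 = -41650/9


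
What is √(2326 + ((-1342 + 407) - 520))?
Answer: √871 ≈ 29.513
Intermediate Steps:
√(2326 + ((-1342 + 407) - 520)) = √(2326 + (-935 - 520)) = √(2326 - 1455) = √871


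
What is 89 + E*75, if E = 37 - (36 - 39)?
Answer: 3089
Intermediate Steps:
E = 40 (E = 37 - 1*(-3) = 37 + 3 = 40)
89 + E*75 = 89 + 40*75 = 89 + 3000 = 3089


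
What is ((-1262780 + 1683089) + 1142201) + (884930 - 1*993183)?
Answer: 1454257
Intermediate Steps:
((-1262780 + 1683089) + 1142201) + (884930 - 1*993183) = (420309 + 1142201) + (884930 - 993183) = 1562510 - 108253 = 1454257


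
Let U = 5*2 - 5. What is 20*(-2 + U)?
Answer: 60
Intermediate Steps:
U = 5 (U = 10 - 5 = 5)
20*(-2 + U) = 20*(-2 + 5) = 20*3 = 60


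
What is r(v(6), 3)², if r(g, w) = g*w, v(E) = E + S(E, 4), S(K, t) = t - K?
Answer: 144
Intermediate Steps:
v(E) = 4 (v(E) = E + (4 - E) = 4)
r(v(6), 3)² = (4*3)² = 12² = 144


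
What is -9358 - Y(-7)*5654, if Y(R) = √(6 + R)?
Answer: -9358 - 5654*I ≈ -9358.0 - 5654.0*I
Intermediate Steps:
-9358 - Y(-7)*5654 = -9358 - √(6 - 7)*5654 = -9358 - √(-1)*5654 = -9358 - I*5654 = -9358 - 5654*I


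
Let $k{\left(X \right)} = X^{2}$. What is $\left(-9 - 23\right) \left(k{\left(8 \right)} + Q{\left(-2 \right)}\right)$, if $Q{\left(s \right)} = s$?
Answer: $-1984$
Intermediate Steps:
$\left(-9 - 23\right) \left(k{\left(8 \right)} + Q{\left(-2 \right)}\right) = \left(-9 - 23\right) \left(8^{2} - 2\right) = \left(-9 - 23\right) \left(64 - 2\right) = \left(-32\right) 62 = -1984$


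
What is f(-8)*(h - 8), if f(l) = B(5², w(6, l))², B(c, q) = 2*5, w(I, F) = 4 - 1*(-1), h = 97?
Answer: 8900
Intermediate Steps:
w(I, F) = 5 (w(I, F) = 4 + 1 = 5)
B(c, q) = 10
f(l) = 100 (f(l) = 10² = 100)
f(-8)*(h - 8) = 100*(97 - 8) = 100*89 = 8900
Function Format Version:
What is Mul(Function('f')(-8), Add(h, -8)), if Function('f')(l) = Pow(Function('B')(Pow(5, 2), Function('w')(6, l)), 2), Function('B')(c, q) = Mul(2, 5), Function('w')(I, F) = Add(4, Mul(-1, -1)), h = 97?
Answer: 8900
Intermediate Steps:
Function('w')(I, F) = 5 (Function('w')(I, F) = Add(4, 1) = 5)
Function('B')(c, q) = 10
Function('f')(l) = 100 (Function('f')(l) = Pow(10, 2) = 100)
Mul(Function('f')(-8), Add(h, -8)) = Mul(100, Add(97, -8)) = Mul(100, 89) = 8900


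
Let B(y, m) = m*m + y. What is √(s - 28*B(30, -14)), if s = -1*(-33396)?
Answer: 2*√6767 ≈ 164.52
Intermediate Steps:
B(y, m) = y + m² (B(y, m) = m² + y = y + m²)
s = 33396
√(s - 28*B(30, -14)) = √(33396 - 28*(30 + (-14)²)) = √(33396 - 28*(30 + 196)) = √(33396 - 28*226) = √(33396 - 6328) = √27068 = 2*√6767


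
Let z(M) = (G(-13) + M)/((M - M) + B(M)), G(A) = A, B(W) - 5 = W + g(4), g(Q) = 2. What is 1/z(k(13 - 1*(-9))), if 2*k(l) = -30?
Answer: 2/7 ≈ 0.28571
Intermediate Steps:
k(l) = -15 (k(l) = (1/2)*(-30) = -15)
B(W) = 7 + W (B(W) = 5 + (W + 2) = 5 + (2 + W) = 7 + W)
z(M) = (-13 + M)/(7 + M) (z(M) = (-13 + M)/((M - M) + (7 + M)) = (-13 + M)/(0 + (7 + M)) = (-13 + M)/(7 + M))
1/z(k(13 - 1*(-9))) = 1/((-13 - 15)/(7 - 15)) = 1/(-28/(-8)) = 1/(-1/8*(-28)) = 1/(7/2) = 2/7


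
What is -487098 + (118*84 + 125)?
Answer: -477061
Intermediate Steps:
-487098 + (118*84 + 125) = -487098 + (9912 + 125) = -487098 + 10037 = -477061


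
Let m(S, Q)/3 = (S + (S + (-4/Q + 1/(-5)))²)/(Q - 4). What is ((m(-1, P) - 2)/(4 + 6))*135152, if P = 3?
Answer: -92511544/375 ≈ -2.4670e+5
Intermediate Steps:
m(S, Q) = 3*(S + (-⅕ + S - 4/Q)²)/(-4 + Q) (m(S, Q) = 3*((S + (S + (-4/Q + 1/(-5)))²)/(Q - 4)) = 3*((S + (S + (-4/Q + 1*(-⅕)))²)/(-4 + Q)) = 3*((S + (S + (-4/Q - ⅕))²)/(-4 + Q)) = 3*((S + (S + (-⅕ - 4/Q))²)/(-4 + Q)) = 3*((S + (-⅕ + S - 4/Q)²)/(-4 + Q)) = 3*(S + (-⅕ + S - 4/Q)²)/(-4 + Q))
((m(-1, P) - 2)/(4 + 6))*135152 = (((3/25)*((20 + 3 - 5*3*(-1))² + 25*(-1)*3²)/(3²*(-4 + 3)) - 2)/(4 + 6))*135152 = (((3/25)*(⅑)*((20 + 3 + 15)² + 25*(-1)*9)/(-1) - 2)/10)*135152 = (((3/25)*(⅑)*(-1)*(38² - 225) - 2)*(⅒))*135152 = (((3/25)*(⅑)*(-1)*(1444 - 225) - 2)*(⅒))*135152 = (((3/25)*(⅑)*(-1)*1219 - 2)*(⅒))*135152 = ((-1219/75 - 2)*(⅒))*135152 = -1369/75*⅒*135152 = -1369/750*135152 = -92511544/375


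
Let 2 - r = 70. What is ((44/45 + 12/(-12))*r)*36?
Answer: 272/5 ≈ 54.400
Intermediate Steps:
r = -68 (r = 2 - 1*70 = 2 - 70 = -68)
((44/45 + 12/(-12))*r)*36 = ((44/45 + 12/(-12))*(-68))*36 = ((44*(1/45) + 12*(-1/12))*(-68))*36 = ((44/45 - 1)*(-68))*36 = -1/45*(-68)*36 = (68/45)*36 = 272/5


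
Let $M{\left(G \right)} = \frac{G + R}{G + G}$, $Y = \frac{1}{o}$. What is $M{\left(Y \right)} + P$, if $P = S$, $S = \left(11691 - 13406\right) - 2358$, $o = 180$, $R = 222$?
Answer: $\frac{31815}{2} \approx 15908.0$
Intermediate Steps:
$Y = \frac{1}{180} \approx 0.0055556$
$S = -4073$ ($S = -1715 - 2358 = -4073$)
$M{\left(G \right)} = \frac{222 + G}{2 G}$ ($M{\left(G \right)} = \frac{G + 222}{G + G} = \frac{222 + G}{2 G}$)
$P = -4073$
$M{\left(Y \right)} + P = \frac{\frac{1}{\frac{1}{180}} \left(222 + \frac{1}{180}\right)}{2} - 4073 = \frac{1}{2} \cdot 180 \cdot \frac{39961}{180} - 4073 = \frac{39961}{2} - 4073 = \frac{31815}{2}$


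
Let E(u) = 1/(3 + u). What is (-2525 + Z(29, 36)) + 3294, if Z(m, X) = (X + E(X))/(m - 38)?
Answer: 268514/351 ≈ 765.00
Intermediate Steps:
Z(m, X) = (X + 1/(3 + X))/(-38 + m) (Z(m, X) = (X + 1/(3 + X))/(m - 38) = (X + 1/(3 + X))/(-38 + m))
(-2525 + Z(29, 36)) + 3294 = (-2525 + (1 + 36*(3 + 36))/((-38 + 29)*(3 + 36))) + 3294 = (-2525 + (1 + 36*39)/(-9*39)) + 3294 = (-2525 - ⅑*1/39*(1 + 1404)) + 3294 = (-2525 - ⅑*1/39*1405) + 3294 = (-2525 - 1405/351) + 3294 = -887680/351 + 3294 = 268514/351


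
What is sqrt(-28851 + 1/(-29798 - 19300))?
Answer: I*sqrt(1419359451798)/7014 ≈ 169.86*I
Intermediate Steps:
sqrt(-28851 + 1/(-29798 - 19300)) = sqrt(-28851 + 1/(-49098)) = sqrt(-28851 - 1/49098) = sqrt(-1416526399/49098) = I*sqrt(1419359451798)/7014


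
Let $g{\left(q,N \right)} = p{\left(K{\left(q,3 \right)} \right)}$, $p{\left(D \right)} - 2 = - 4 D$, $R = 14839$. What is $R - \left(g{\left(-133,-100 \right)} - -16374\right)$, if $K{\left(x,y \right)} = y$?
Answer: $-1525$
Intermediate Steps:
$p{\left(D \right)} = 2 - 4 D$
$g{\left(q,N \right)} = -10$ ($g{\left(q,N \right)} = 2 - 12 = -10$)
$R - \left(g{\left(-133,-100 \right)} - -16374\right) = 14839 - \left(-10 - -16374\right) = 14839 - \left(-10 + 16374\right) = 14839 - 16364 = -1525$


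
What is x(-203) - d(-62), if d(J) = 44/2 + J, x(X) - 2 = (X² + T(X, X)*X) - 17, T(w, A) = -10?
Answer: 43264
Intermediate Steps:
x(X) = -15 + X² - 10*X (x(X) = 2 + ((X² - 10*X) - 17) = 2 + (-17 + X² - 10*X) = -15 + X² - 10*X)
d(J) = 22 + J (d(J) = 44*(½) + J = 22 + J)
x(-203) - d(-62) = (-15 + (-203)² - 10*(-203)) - (22 - 62) = (-15 + 41209 + 2030) - 1*(-40) = 43224 + 40 = 43264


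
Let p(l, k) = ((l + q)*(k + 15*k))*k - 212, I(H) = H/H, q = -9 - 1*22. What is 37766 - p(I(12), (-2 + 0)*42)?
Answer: 3424858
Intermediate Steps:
q = -31 (q = -9 - 22 = -31)
I(H) = 1
p(l, k) = -212 + 16*k²*(-31 + l) (p(l, k) = ((l - 31)*(k + 15*k))*k - 212 = ((-31 + l)*(16*k))*k - 212 = (16*k*(-31 + l))*k - 212 = 16*k²*(-31 + l) - 212 = -212 + 16*k²*(-31 + l))
37766 - p(I(12), (-2 + 0)*42) = 37766 - (-212 - 496*1764*(-2 + 0)² + 16*1*((-2 + 0)*42)²) = 37766 - (-212 - 496*(-2*42)² + 16*1*(-2*42)²) = 37766 - (-212 - 496*(-84)² + 16*1*(-84)²) = 37766 - (-212 - 496*7056 + 16*1*7056) = 37766 - (-212 - 3499776 + 112896) = 37766 - 1*(-3387092) = 37766 + 3387092 = 3424858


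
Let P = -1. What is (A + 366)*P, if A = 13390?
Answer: -13756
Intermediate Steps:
(A + 366)*P = (13390 + 366)*(-1) = 13756*(-1) = -13756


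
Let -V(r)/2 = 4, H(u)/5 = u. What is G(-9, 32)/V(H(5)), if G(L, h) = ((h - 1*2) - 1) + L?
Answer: -5/2 ≈ -2.5000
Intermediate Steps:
H(u) = 5*u
V(r) = -8 (V(r) = -2*4 = -8)
G(L, h) = -3 + L + h (G(L, h) = ((h - 2) - 1) + L = ((-2 + h) - 1) + L = (-3 + h) + L = -3 + L + h)
G(-9, 32)/V(H(5)) = (-3 - 9 + 32)/(-8) = 20*(-⅛) = -5/2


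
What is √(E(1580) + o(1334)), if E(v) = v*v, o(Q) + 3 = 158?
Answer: 3*√277395 ≈ 1580.0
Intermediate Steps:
o(Q) = 155 (o(Q) = -3 + 158 = 155)
E(v) = v²
√(E(1580) + o(1334)) = √(1580² + 155) = √(2496400 + 155) = √2496555 = 3*√277395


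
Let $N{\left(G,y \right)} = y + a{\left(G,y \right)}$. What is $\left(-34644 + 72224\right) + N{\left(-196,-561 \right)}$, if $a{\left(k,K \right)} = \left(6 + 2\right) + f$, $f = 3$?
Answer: $37030$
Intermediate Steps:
$a{\left(k,K \right)} = 11$ ($a{\left(k,K \right)} = \left(6 + 2\right) + 3 = 8 + 3 = 11$)
$N{\left(G,y \right)} = 11 + y$ ($N{\left(G,y \right)} = y + 11 = 11 + y$)
$\left(-34644 + 72224\right) + N{\left(-196,-561 \right)} = \left(-34644 + 72224\right) + \left(11 - 561\right) = 37580 - 550 = 37030$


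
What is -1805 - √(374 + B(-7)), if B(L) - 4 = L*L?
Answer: -1805 - √427 ≈ -1825.7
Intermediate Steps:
B(L) = 4 + L² (B(L) = 4 + L*L = 4 + L²)
-1805 - √(374 + B(-7)) = -1805 - √(374 + (4 + (-7)²)) = -1805 - √(374 + (4 + 49)) = -1805 - √(374 + 53) = -1805 - √427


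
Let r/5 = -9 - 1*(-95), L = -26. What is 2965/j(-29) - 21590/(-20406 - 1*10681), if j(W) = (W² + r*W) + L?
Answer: 650851/1478853 ≈ 0.44011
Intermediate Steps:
r = 430 (r = 5*(-9 - 1*(-95)) = 5*(-9 + 95) = 5*86 = 430)
j(W) = -26 + W² + 430*W (j(W) = (W² + 430*W) - 26 = -26 + W² + 430*W)
2965/j(-29) - 21590/(-20406 - 1*10681) = 2965/(-26 + (-29)² + 430*(-29)) - 21590/(-20406 - 1*10681) = 2965/(-26 + 841 - 12470) - 21590/(-20406 - 10681) = 2965/(-11655) - 21590/(-31087) = 2965*(-1/11655) - 21590*(-1/31087) = -593/2331 + 21590/31087 = 650851/1478853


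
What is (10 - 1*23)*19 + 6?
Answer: -241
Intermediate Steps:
(10 - 1*23)*19 + 6 = (10 - 23)*19 + 6 = -13*19 + 6 = -247 + 6 = -241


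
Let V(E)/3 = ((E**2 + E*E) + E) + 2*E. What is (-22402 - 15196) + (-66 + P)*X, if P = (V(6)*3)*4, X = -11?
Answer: -72512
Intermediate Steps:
V(E) = 6*E**2 + 9*E (V(E) = 3*(((E**2 + E*E) + E) + 2*E) = 3*(((E**2 + E**2) + E) + 2*E) = 3*((2*E**2 + E) + 2*E) = 3*((E + 2*E**2) + 2*E) = 3*(2*E**2 + 3*E) = 6*E**2 + 9*E)
P = 3240 (P = ((3*6*(3 + 2*6))*3)*4 = ((3*6*(3 + 12))*3)*4 = ((3*6*15)*3)*4 = (270*3)*4 = 810*4 = 3240)
(-22402 - 15196) + (-66 + P)*X = (-22402 - 15196) + (-66 + 3240)*(-11) = -37598 + 3174*(-11) = -37598 - 34914 = -72512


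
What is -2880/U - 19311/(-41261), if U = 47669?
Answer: 801704379/1966870609 ≈ 0.40760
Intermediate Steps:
-2880/U - 19311/(-41261) = -2880/47669 - 19311/(-41261) = -2880*1/47669 - 19311*(-1/41261) = -2880/47669 + 19311/41261 = 801704379/1966870609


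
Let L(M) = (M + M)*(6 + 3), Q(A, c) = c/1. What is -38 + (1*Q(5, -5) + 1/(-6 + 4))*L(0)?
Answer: -38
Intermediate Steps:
Q(A, c) = c (Q(A, c) = c*1 = c)
L(M) = 18*M (L(M) = (2*M)*9 = 18*M)
-38 + (1*Q(5, -5) + 1/(-6 + 4))*L(0) = -38 + (1*(-5) + 1/(-6 + 4))*(18*0) = -38 + (-5 + 1/(-2))*0 = -38 + (-5 - ½)*0 = -38 - 11/2*0 = -38 + 0 = -38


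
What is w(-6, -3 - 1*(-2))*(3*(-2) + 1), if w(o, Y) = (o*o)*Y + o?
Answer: 210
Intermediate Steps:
w(o, Y) = o + Y*o² (w(o, Y) = o²*Y + o = Y*o² + o = o + Y*o²)
w(-6, -3 - 1*(-2))*(3*(-2) + 1) = (-6*(1 + (-3 - 1*(-2))*(-6)))*(3*(-2) + 1) = (-6*(1 + (-3 + 2)*(-6)))*(-6 + 1) = -6*(1 - 1*(-6))*(-5) = -6*(1 + 6)*(-5) = -6*7*(-5) = -42*(-5) = 210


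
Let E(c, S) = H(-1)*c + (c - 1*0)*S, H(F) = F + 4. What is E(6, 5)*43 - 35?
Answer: 2029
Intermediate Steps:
H(F) = 4 + F
E(c, S) = 3*c + S*c (E(c, S) = (4 - 1)*c + (c - 1*0)*S = 3*c + (c + 0)*S = 3*c + c*S = 3*c + S*c)
E(6, 5)*43 - 35 = (6*(3 + 5))*43 - 35 = (6*8)*43 - 35 = 48*43 - 35 = 2064 - 35 = 2029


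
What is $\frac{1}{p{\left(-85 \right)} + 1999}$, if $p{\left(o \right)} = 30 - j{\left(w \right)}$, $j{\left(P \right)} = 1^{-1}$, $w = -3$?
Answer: $\frac{1}{2028} \approx 0.0004931$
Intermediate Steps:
$j{\left(P \right)} = 1$
$p{\left(o \right)} = 29$ ($p{\left(o \right)} = 30 - 1 = 29$)
$\frac{1}{p{\left(-85 \right)} + 1999} = \frac{1}{29 + 1999} = \frac{1}{2028}$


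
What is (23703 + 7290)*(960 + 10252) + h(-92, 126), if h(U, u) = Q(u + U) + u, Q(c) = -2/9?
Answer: 3127442776/9 ≈ 3.4749e+8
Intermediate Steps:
Q(c) = -2/9 (Q(c) = -2*⅑ = -2/9)
h(U, u) = -2/9 + u
(23703 + 7290)*(960 + 10252) + h(-92, 126) = (23703 + 7290)*(960 + 10252) + (-2/9 + 126) = 30993*11212 + 1132/9 = 347493516 + 1132/9 = 3127442776/9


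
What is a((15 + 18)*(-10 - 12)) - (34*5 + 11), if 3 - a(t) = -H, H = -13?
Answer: -191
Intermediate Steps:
a(t) = -10 (a(t) = 3 - (-1)*(-13) = 3 - 1*13 = 3 - 13 = -10)
a((15 + 18)*(-10 - 12)) - (34*5 + 11) = -10 - (34*5 + 11) = -10 - (170 + 11) = -10 - 1*181 = -10 - 181 = -191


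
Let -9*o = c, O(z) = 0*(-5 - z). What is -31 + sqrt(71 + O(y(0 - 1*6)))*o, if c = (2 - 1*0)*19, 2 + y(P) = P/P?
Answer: -31 - 38*sqrt(71)/9 ≈ -66.577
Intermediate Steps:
y(P) = -1 (y(P) = -2 + P/P = -2 + 1 = -1)
O(z) = 0
c = 38 (c = (2 + 0)*19 = 2*19 = 38)
o = -38/9 (o = -1/9*38 = -38/9 ≈ -4.2222)
-31 + sqrt(71 + O(y(0 - 1*6)))*o = -31 + sqrt(71 + 0)*(-38/9) = -31 + sqrt(71)*(-38/9) = -31 - 38*sqrt(71)/9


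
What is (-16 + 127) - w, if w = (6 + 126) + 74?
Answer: -95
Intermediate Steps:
w = 206 (w = 132 + 74 = 206)
(-16 + 127) - w = (-16 + 127) - 1*206 = 111 - 206 = -95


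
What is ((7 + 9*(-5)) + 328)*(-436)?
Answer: -126440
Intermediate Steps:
((7 + 9*(-5)) + 328)*(-436) = ((7 - 45) + 328)*(-436) = (-38 + 328)*(-436) = 290*(-436) = -126440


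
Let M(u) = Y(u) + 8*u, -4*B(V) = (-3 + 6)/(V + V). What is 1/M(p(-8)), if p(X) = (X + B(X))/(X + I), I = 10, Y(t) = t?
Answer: -128/4581 ≈ -0.027941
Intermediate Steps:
B(V) = -3/(8*V) (B(V) = -(-3 + 6)/(4*(V + V)) = -3/(4*(2*V)) = -3*1/(2*V)/4 = -3/(8*V))
p(X) = (X - 3/(8*X))/(10 + X) (p(X) = (X - 3/(8*X))/(X + 10) = (X - 3/(8*X))/(10 + X))
M(u) = 9*u (M(u) = u + 8*u = 9*u)
1/M(p(-8)) = 1/(9*((-3/8 + (-8)²)/((-8)*(10 - 8)))) = 1/(9*(-⅛*(-3/8 + 64)/2)) = 1/(9*(-⅛*½*509/8)) = 1/(9*(-509/128)) = 1/(-4581/128) = -128/4581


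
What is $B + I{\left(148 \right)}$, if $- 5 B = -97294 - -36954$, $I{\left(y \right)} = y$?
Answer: $12216$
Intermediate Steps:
$B = 12068$ ($B = - \frac{-97294 - -36954}{5} = - \frac{-97294 + 36954}{5} = \left(- \frac{1}{5}\right) \left(-60340\right) = 12068$)
$B + I{\left(148 \right)} = 12068 + 148 = 12216$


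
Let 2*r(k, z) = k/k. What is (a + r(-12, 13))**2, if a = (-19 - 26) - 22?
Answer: 17689/4 ≈ 4422.3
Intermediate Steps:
r(k, z) = 1/2 (r(k, z) = (k/k)/2 = (1/2)*1 = 1/2)
a = -67 (a = -45 - 22 = -67)
(a + r(-12, 13))**2 = (-67 + 1/2)**2 = (-133/2)**2 = 17689/4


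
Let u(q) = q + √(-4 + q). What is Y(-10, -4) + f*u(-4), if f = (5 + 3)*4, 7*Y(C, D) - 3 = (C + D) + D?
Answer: -911/7 + 64*I*√2 ≈ -130.14 + 90.51*I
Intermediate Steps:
Y(C, D) = 3/7 + C/7 + 2*D/7 (Y(C, D) = 3/7 + ((C + D) + D)/7 = 3/7 + (C + 2*D)/7 = 3/7 + (C/7 + 2*D/7) = 3/7 + C/7 + 2*D/7)
f = 32 (f = 8*4 = 32)
Y(-10, -4) + f*u(-4) = (3/7 + (⅐)*(-10) + (2/7)*(-4)) + 32*(-4 + √(-4 - 4)) = (3/7 - 10/7 - 8/7) + 32*(-4 + √(-8)) = -15/7 + 32*(-4 + 2*I*√2) = -15/7 + (-128 + 64*I*√2) = -911/7 + 64*I*√2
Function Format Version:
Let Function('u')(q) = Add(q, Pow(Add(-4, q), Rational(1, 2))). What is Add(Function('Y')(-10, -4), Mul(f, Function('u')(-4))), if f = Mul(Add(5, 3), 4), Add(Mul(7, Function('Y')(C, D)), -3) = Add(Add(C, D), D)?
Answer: Add(Rational(-911, 7), Mul(64, I, Pow(2, Rational(1, 2)))) ≈ Add(-130.14, Mul(90.510, I))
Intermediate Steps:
Function('Y')(C, D) = Add(Rational(3, 7), Mul(Rational(1, 7), C), Mul(Rational(2, 7), D)) (Function('Y')(C, D) = Add(Rational(3, 7), Mul(Rational(1, 7), Add(Add(C, D), D))) = Add(Rational(3, 7), Mul(Rational(1, 7), Add(C, Mul(2, D)))) = Add(Rational(3, 7), Add(Mul(Rational(1, 7), C), Mul(Rational(2, 7), D))) = Add(Rational(3, 7), Mul(Rational(1, 7), C), Mul(Rational(2, 7), D)))
f = 32 (f = Mul(8, 4) = 32)
Add(Function('Y')(-10, -4), Mul(f, Function('u')(-4))) = Add(Add(Rational(3, 7), Mul(Rational(1, 7), -10), Mul(Rational(2, 7), -4)), Mul(32, Add(-4, Pow(Add(-4, -4), Rational(1, 2))))) = Add(Add(Rational(3, 7), Rational(-10, 7), Rational(-8, 7)), Mul(32, Add(-4, Pow(-8, Rational(1, 2))))) = Add(Rational(-15, 7), Mul(32, Add(-4, Mul(2, I, Pow(2, Rational(1, 2)))))) = Add(Rational(-15, 7), Add(-128, Mul(64, I, Pow(2, Rational(1, 2))))) = Add(Rational(-911, 7), Mul(64, I, Pow(2, Rational(1, 2))))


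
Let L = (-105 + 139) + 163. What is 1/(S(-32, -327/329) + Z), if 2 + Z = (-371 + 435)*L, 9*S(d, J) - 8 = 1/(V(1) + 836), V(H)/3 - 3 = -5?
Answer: 7470/94173461 ≈ 7.9322e-5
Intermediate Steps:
V(H) = -6 (V(H) = 9 + 3*(-5) = 9 - 15 = -6)
S(d, J) = 6641/7470 (S(d, J) = 8/9 + 1/(9*(-6 + 836)) = 8/9 + (⅑)/830 = 8/9 + (⅑)*(1/830) = 8/9 + 1/7470 = 6641/7470)
L = 197 (L = 34 + 163 = 197)
Z = 12606 (Z = -2 + (-371 + 435)*197 = -2 + 64*197 = -2 + 12608 = 12606)
1/(S(-32, -327/329) + Z) = 1/(6641/7470 + 12606) = 1/(94173461/7470) = 7470/94173461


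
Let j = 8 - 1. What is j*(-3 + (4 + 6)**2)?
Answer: 679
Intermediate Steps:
j = 7
j*(-3 + (4 + 6)**2) = 7*(-3 + (4 + 6)**2) = 7*(-3 + 10**2) = 7*(-3 + 100) = 7*97 = 679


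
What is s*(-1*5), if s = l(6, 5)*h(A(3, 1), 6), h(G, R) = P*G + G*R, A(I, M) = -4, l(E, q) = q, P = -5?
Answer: 100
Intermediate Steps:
h(G, R) = -5*G + G*R
s = -20 (s = 5*(-4*(-5 + 6)) = 5*(-4*1) = 5*(-4) = -20)
s*(-1*5) = -(-20)*5 = -20*(-5) = 100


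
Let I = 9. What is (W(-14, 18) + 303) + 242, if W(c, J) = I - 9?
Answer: 545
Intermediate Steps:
W(c, J) = 0 (W(c, J) = 9 - 9 = 0)
(W(-14, 18) + 303) + 242 = (0 + 303) + 242 = 303 + 242 = 545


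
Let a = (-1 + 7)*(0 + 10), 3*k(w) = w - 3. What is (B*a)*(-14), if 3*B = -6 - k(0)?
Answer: 1400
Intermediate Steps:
k(w) = -1 + w/3 (k(w) = (w - 3)/3 = (-3 + w)/3 = -1 + w/3)
a = 60 (a = 6*10 = 60)
B = -5/3 (B = (-6 - (-1 + (1/3)*0))/3 = (-6 - (-1 + 0))/3 = (-6 - 1*(-1))/3 = (-6 + 1)/3 = (1/3)*(-5) = -5/3 ≈ -1.6667)
(B*a)*(-14) = -5/3*60*(-14) = -100*(-14) = 1400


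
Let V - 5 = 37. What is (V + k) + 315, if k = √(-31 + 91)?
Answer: 357 + 2*√15 ≈ 364.75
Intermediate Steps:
V = 42 (V = 5 + 37 = 42)
k = 2*√15 (k = √60 = 2*√15 ≈ 7.7460)
(V + k) + 315 = (42 + 2*√15) + 315 = 357 + 2*√15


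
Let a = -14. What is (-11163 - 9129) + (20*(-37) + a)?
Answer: -21046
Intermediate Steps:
(-11163 - 9129) + (20*(-37) + a) = (-11163 - 9129) + (20*(-37) - 14) = -20292 + (-740 - 14) = -20292 - 754 = -21046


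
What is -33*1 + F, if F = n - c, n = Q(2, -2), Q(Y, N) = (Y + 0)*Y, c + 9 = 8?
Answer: -28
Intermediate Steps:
c = -1 (c = -9 + 8 = -1)
Q(Y, N) = Y² (Q(Y, N) = Y*Y = Y²)
n = 4 (n = 2² = 4)
F = 5 (F = 4 - 1*(-1) = 4 + 1 = 5)
-33*1 + F = -33*1 + 5 = -33 + 5 = -28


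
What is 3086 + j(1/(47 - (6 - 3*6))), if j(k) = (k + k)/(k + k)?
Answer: 3087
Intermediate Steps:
j(k) = 1 (j(k) = (2*k)/((2*k)) = (2*k)*(1/(2*k)) = 1)
3086 + j(1/(47 - (6 - 3*6))) = 3086 + 1 = 3087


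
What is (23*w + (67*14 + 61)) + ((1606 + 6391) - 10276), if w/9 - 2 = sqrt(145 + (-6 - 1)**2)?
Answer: -866 + 207*sqrt(194) ≈ 2017.2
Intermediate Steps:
w = 18 + 9*sqrt(194) (w = 18 + 9*sqrt(145 + (-6 - 1)**2) = 18 + 9*sqrt(145 + (-7)**2) = 18 + 9*sqrt(145 + 49) = 18 + 9*sqrt(194) ≈ 143.36)
(23*w + (67*14 + 61)) + ((1606 + 6391) - 10276) = (23*(18 + 9*sqrt(194)) + (67*14 + 61)) + ((1606 + 6391) - 10276) = ((414 + 207*sqrt(194)) + (938 + 61)) + (7997 - 10276) = ((414 + 207*sqrt(194)) + 999) - 2279 = (1413 + 207*sqrt(194)) - 2279 = -866 + 207*sqrt(194)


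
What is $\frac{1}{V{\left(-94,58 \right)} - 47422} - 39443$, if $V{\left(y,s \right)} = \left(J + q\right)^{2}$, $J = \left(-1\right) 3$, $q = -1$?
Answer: $- \frac{1869834859}{47406} \approx -39443.0$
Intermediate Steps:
$J = -3$
$V{\left(y,s \right)} = 16$ ($V{\left(y,s \right)} = \left(-3 - 1\right)^{2} = \left(-4\right)^{2} = 16$)
$\frac{1}{V{\left(-94,58 \right)} - 47422} - 39443 = \frac{1}{16 - 47422} - 39443 = \frac{1}{-47406} - 39443 = - \frac{1}{47406} - 39443 = - \frac{1869834859}{47406}$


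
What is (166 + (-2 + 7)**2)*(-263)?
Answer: -50233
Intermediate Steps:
(166 + (-2 + 7)**2)*(-263) = (166 + 5**2)*(-263) = (166 + 25)*(-263) = 191*(-263) = -50233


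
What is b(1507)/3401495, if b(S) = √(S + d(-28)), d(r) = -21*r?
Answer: √2095/3401495 ≈ 1.3456e-5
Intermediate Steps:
b(S) = √(588 + S) (b(S) = √(S - 21*(-28)) = √(S + 588) = √(588 + S))
b(1507)/3401495 = √(588 + 1507)/3401495 = √2095*(1/3401495) = √2095/3401495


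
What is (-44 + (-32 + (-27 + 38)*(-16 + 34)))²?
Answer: 14884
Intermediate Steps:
(-44 + (-32 + (-27 + 38)*(-16 + 34)))² = (-44 + (-32 + 11*18))² = (-44 + (-32 + 198))² = (-44 + 166)² = 122² = 14884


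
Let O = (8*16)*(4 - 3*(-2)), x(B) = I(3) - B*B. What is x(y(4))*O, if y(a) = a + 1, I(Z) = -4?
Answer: -37120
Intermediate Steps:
y(a) = 1 + a
x(B) = -4 - B² (x(B) = -4 - B*B = -4 - B²)
O = 1280 (O = 128*(4 + 6) = 128*10 = 1280)
x(y(4))*O = (-4 - (1 + 4)²)*1280 = (-4 - 1*5²)*1280 = (-4 - 1*25)*1280 = (-4 - 25)*1280 = -29*1280 = -37120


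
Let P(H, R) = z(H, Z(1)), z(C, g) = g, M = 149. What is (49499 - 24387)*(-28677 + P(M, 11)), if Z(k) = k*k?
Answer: -720111712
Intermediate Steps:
Z(k) = k**2
P(H, R) = 1 (P(H, R) = 1**2 = 1)
(49499 - 24387)*(-28677 + P(M, 11)) = (49499 - 24387)*(-28677 + 1) = 25112*(-28676) = -720111712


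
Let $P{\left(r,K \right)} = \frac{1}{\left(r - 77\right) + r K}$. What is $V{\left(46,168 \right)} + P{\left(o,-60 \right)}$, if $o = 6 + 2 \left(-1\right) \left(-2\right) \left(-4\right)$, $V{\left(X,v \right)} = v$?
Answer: $\frac{86185}{513} \approx 168.0$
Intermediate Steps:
$o = -10$ ($o = 6 + 2 \cdot 2 \left(-4\right) = 6 + 2 \left(-8\right) = 6 - 16 = -10$)
$P{\left(r,K \right)} = \frac{1}{-77 + r + K r}$ ($P{\left(r,K \right)} = \frac{1}{\left(-77 + r\right) + K r} = \frac{1}{-77 + r + K r}$)
$V{\left(46,168 \right)} + P{\left(o,-60 \right)} = 168 + \frac{1}{-77 - 10 - -600} = 168 + \frac{1}{-77 - 10 + 600} = 168 + \frac{1}{513} = \frac{86185}{513}$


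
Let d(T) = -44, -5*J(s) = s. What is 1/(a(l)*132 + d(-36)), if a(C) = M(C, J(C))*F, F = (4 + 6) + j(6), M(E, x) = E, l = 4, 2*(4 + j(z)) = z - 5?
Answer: 1/3388 ≈ 0.00029516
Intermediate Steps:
J(s) = -s/5
j(z) = -13/2 + z/2 (j(z) = -4 + (z - 5)/2 = -4 + (-5 + z)/2 = -4 + (-5/2 + z/2) = -13/2 + z/2)
F = 13/2 (F = (4 + 6) + (-13/2 + (½)*6) = 10 + (-13/2 + 3) = 10 - 7/2 = 13/2 ≈ 6.5000)
a(C) = 13*C/2 (a(C) = C*(13/2) = 13*C/2)
1/(a(l)*132 + d(-36)) = 1/(((13/2)*4)*132 - 44) = 1/(26*132 - 44) = 1/(3432 - 44) = 1/3388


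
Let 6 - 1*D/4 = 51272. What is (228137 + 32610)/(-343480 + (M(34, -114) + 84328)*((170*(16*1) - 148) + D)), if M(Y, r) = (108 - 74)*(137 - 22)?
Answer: -260747/17867832576 ≈ -1.4593e-5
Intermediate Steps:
D = -205064 (D = 24 - 4*51272 = 24 - 205088 = -205064)
M(Y, r) = 3910 (M(Y, r) = 34*115 = 3910)
(228137 + 32610)/(-343480 + (M(34, -114) + 84328)*((170*(16*1) - 148) + D)) = (228137 + 32610)/(-343480 + (3910 + 84328)*((170*(16*1) - 148) - 205064)) = 260747/(-343480 + 88238*((170*16 - 148) - 205064)) = 260747/(-343480 + 88238*((2720 - 148) - 205064)) = 260747/(-343480 + 88238*(2572 - 205064)) = 260747/(-343480 + 88238*(-202492)) = 260747/(-343480 - 17867489096) = 260747/(-17867832576) = 260747*(-1/17867832576) = -260747/17867832576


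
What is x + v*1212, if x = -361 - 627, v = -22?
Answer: -27652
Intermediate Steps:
x = -988
x + v*1212 = -988 - 22*1212 = -988 - 26664 = -27652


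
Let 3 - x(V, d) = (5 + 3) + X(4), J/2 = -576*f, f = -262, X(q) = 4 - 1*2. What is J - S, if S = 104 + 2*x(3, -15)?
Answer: 301734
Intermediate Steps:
X(q) = 2 (X(q) = 4 - 2 = 2)
J = 301824 (J = 2*(-576*(-262)) = 2*150912 = 301824)
x(V, d) = -7 (x(V, d) = 3 - ((5 + 3) + 2) = 3 - (8 + 2) = 3 - 1*10 = 3 - 10 = -7)
S = 90 (S = 104 + 2*(-7) = 104 - 14 = 90)
J - S = 301824 - 1*90 = 301824 - 90 = 301734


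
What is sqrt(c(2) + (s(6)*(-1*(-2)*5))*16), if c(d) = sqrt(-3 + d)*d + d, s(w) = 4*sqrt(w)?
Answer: sqrt(2 + 2*I + 640*sqrt(6)) ≈ 39.619 + 0.0252*I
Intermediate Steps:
c(d) = d + d*sqrt(-3 + d) (c(d) = d*sqrt(-3 + d) + d = d + d*sqrt(-3 + d))
sqrt(c(2) + (s(6)*(-1*(-2)*5))*16) = sqrt(2*(1 + sqrt(-3 + 2)) + ((4*sqrt(6))*(-1*(-2)*5))*16) = sqrt(2*(1 + sqrt(-1)) + ((4*sqrt(6))*(2*5))*16) = sqrt(2*(1 + I) + ((4*sqrt(6))*10)*16) = sqrt((2 + 2*I) + (40*sqrt(6))*16) = sqrt((2 + 2*I) + 640*sqrt(6)) = sqrt(2 + 2*I + 640*sqrt(6))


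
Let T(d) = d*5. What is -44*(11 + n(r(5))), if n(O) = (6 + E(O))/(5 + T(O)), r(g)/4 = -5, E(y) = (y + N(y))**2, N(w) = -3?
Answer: -4488/19 ≈ -236.21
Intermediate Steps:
E(y) = (-3 + y)**2 (E(y) = (y - 3)**2 = (-3 + y)**2)
T(d) = 5*d
r(g) = -20 (r(g) = 4*(-5) = -20)
n(O) = (6 + (-3 + O)**2)/(5 + 5*O)
-44*(11 + n(r(5))) = -44*(11 + (6 + (-3 - 20)**2)/(5*(1 - 20))) = -44*(11 + (1/5)*(6 + (-23)**2)/(-19)) = -44*(11 + (1/5)*(-1/19)*(6 + 529)) = -44*(11 + (1/5)*(-1/19)*535) = -44*(11 - 107/19) = -44*102/19 = -4488/19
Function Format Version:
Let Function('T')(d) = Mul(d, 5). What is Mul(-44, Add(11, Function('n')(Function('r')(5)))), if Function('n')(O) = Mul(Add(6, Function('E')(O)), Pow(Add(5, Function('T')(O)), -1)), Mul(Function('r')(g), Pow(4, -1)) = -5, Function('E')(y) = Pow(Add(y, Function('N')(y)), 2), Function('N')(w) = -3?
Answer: Rational(-4488, 19) ≈ -236.21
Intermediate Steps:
Function('E')(y) = Pow(Add(-3, y), 2) (Function('E')(y) = Pow(Add(y, -3), 2) = Pow(Add(-3, y), 2))
Function('T')(d) = Mul(5, d)
Function('r')(g) = -20 (Function('r')(g) = Mul(4, -5) = -20)
Function('n')(O) = Mul(Pow(Add(5, Mul(5, O)), -1), Add(6, Pow(Add(-3, O), 2))) (Function('n')(O) = Mul(Add(6, Pow(Add(-3, O), 2)), Pow(Add(5, Mul(5, O)), -1)) = Mul(Pow(Add(5, Mul(5, O)), -1), Add(6, Pow(Add(-3, O), 2))))
Mul(-44, Add(11, Function('n')(Function('r')(5)))) = Mul(-44, Add(11, Mul(Rational(1, 5), Pow(Add(1, -20), -1), Add(6, Pow(Add(-3, -20), 2))))) = Mul(-44, Add(11, Mul(Rational(1, 5), Pow(-19, -1), Add(6, Pow(-23, 2))))) = Mul(-44, Add(11, Mul(Rational(1, 5), Rational(-1, 19), Add(6, 529)))) = Mul(-44, Add(11, Mul(Rational(1, 5), Rational(-1, 19), 535))) = Mul(-44, Add(11, Rational(-107, 19))) = Mul(-44, Rational(102, 19)) = Rational(-4488, 19)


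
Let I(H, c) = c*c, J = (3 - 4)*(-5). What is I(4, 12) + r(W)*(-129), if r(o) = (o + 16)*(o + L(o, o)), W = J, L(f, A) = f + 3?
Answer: -35073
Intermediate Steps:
L(f, A) = 3 + f
J = 5 (J = -1*(-5) = 5)
W = 5
r(o) = (3 + 2*o)*(16 + o) (r(o) = (o + 16)*(o + (3 + o)) = (16 + o)*(3 + 2*o) = (3 + 2*o)*(16 + o))
I(H, c) = c²
I(4, 12) + r(W)*(-129) = 12² + (48 + 2*5² + 35*5)*(-129) = 144 + (48 + 2*25 + 175)*(-129) = 144 + (48 + 50 + 175)*(-129) = 144 + 273*(-129) = 144 - 35217 = -35073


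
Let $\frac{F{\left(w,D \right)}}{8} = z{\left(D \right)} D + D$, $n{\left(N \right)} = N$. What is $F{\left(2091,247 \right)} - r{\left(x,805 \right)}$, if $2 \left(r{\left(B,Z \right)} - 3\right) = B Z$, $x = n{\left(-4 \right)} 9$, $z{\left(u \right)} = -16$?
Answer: $-15153$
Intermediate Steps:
$F{\left(w,D \right)} = - 120 D$ ($F{\left(w,D \right)} = 8 \left(- 16 D + D\right) = 8 \left(- 15 D\right) = - 120 D$)
$x = -36$ ($x = \left(-4\right) 9 = -36$)
$r{\left(B,Z \right)} = 3 + \frac{B Z}{2}$
$F{\left(2091,247 \right)} - r{\left(x,805 \right)} = \left(-120\right) 247 - \left(3 + \frac{1}{2} \left(-36\right) 805\right) = -29640 - \left(3 - 14490\right) = -29640 - -14487 = -29640 + 14487 = -15153$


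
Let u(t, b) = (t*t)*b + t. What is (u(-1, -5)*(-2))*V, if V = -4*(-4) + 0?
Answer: 192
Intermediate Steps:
V = 16 (V = 16 + 0 = 16)
u(t, b) = t + b*t² (u(t, b) = t²*b + t = b*t² + t = t + b*t²)
(u(-1, -5)*(-2))*V = (-(1 - 5*(-1))*(-2))*16 = (-(1 + 5)*(-2))*16 = (-1*6*(-2))*16 = -6*(-2)*16 = 12*16 = 192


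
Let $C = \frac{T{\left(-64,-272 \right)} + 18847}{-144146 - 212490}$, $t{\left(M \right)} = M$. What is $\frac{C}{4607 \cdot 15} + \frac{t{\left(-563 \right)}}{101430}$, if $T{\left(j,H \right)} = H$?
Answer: $- \frac{66081929959}{11903694766740} \approx -0.0055514$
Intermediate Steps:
$C = - \frac{18575}{356636}$ ($C = \frac{-272 + 18847}{-144146 - 212490} = \frac{18575}{-356636} = 18575 \left(- \frac{1}{356636}\right) = - \frac{18575}{356636} \approx -0.052084$)
$\frac{C}{4607 \cdot 15} + \frac{t{\left(-563 \right)}}{101430} = - \frac{18575}{356636 \cdot 4607 \cdot 15} - \frac{563}{101430} = - \frac{18575}{356636 \cdot 69105} - \frac{563}{101430} = \left(- \frac{18575}{356636}\right) \frac{1}{69105} - \frac{563}{101430} = - \frac{3715}{4929066156} - \frac{563}{101430} = - \frac{66081929959}{11903694766740}$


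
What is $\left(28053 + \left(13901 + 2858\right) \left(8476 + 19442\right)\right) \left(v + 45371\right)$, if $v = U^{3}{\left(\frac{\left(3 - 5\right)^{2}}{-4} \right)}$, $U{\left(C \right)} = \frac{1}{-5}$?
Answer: $\frac{530733774727962}{25} \approx 2.1229 \cdot 10^{13}$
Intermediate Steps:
$U{\left(C \right)} = - \frac{1}{5}$
$v = - \frac{1}{125}$ ($v = \left(- \frac{1}{5}\right)^{3} = - \frac{1}{125} \approx -0.008$)
$\left(28053 + \left(13901 + 2858\right) \left(8476 + 19442\right)\right) \left(v + 45371\right) = \left(28053 + \left(13901 + 2858\right) \left(8476 + 19442\right)\right) \left(- \frac{1}{125} + 45371\right) = \left(28053 + 16759 \cdot 27918\right) \frac{5671374}{125} = \left(28053 + 467877762\right) \frac{5671374}{125} = 467905815 \cdot \frac{5671374}{125} = \frac{530733774727962}{25}$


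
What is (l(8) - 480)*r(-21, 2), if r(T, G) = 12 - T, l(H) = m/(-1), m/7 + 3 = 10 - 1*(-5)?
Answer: -18612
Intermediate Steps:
m = 84 (m = -21 + 7*(10 - 1*(-5)) = -21 + 7*(10 + 5) = -21 + 7*15 = -21 + 105 = 84)
l(H) = -84 (l(H) = 84/(-1) = 84*(-1) = -84)
(l(8) - 480)*r(-21, 2) = (-84 - 480)*(12 - 1*(-21)) = -564*(12 + 21) = -564*33 = -18612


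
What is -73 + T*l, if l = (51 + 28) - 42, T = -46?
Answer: -1775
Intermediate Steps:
l = 37 (l = 79 - 42 = 37)
-73 + T*l = -73 - 46*37 = -73 - 1702 = -1775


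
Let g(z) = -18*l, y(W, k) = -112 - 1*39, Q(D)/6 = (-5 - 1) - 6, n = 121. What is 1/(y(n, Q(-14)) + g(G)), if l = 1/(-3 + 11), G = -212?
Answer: -4/613 ≈ -0.0065253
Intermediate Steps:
Q(D) = -72 (Q(D) = 6*((-5 - 1) - 6) = 6*(-6 - 6) = 6*(-12) = -72)
l = ⅛ (l = 1/8 = ⅛ ≈ 0.12500)
y(W, k) = -151 (y(W, k) = -112 - 39 = -151)
g(z) = -9/4 (g(z) = -18*⅛ = -9/4)
1/(y(n, Q(-14)) + g(G)) = 1/(-151 - 9/4) = 1/(-613/4) = -4/613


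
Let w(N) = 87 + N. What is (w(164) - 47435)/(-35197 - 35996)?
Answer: 15728/23731 ≈ 0.66276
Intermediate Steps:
(w(164) - 47435)/(-35197 - 35996) = ((87 + 164) - 47435)/(-35197 - 35996) = (251 - 47435)/(-71193) = -47184*(-1/71193) = 15728/23731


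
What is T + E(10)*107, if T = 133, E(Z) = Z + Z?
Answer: 2273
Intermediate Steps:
E(Z) = 2*Z
T + E(10)*107 = 133 + (2*10)*107 = 133 + 20*107 = 133 + 2140 = 2273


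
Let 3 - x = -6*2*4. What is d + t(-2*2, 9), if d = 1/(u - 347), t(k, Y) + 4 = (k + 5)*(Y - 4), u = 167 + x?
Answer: 128/129 ≈ 0.99225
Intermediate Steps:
x = 51 (x = 3 - (-6*2)*4 = 3 - (-12)*4 = 3 - 1*(-48) = 3 + 48 = 51)
u = 218 (u = 167 + 51 = 218)
t(k, Y) = -4 + (-4 + Y)*(5 + k) (t(k, Y) = -4 + (k + 5)*(Y - 4) = -4 + (5 + k)*(-4 + Y) = -4 + (-4 + Y)*(5 + k))
d = -1/129 (d = 1/(218 - 347) = 1/(-129) = -1/129 ≈ -0.0077519)
d + t(-2*2, 9) = -1/129 + (-24 - (-8)*2 + 5*9 + 9*(-2*2)) = -1/129 + (-24 - 4*(-4) + 45 + 9*(-4)) = -1/129 + (-24 + 16 + 45 - 36) = -1/129 + 1 = 128/129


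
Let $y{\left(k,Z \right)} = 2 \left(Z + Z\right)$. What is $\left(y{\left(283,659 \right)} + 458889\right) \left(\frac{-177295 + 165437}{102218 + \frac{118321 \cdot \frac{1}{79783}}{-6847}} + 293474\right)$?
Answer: $\frac{7563150796882753614558000}{55839056159497} \approx 1.3545 \cdot 10^{11}$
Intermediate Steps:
$y{\left(k,Z \right)} = 4 Z$ ($y{\left(k,Z \right)} = 2 \cdot 2 Z = 4 Z$)
$\left(y{\left(283,659 \right)} + 458889\right) \left(\frac{-177295 + 165437}{102218 + \frac{118321 \cdot \frac{1}{79783}}{-6847}} + 293474\right) = \left(4 \cdot 659 + 458889\right) \left(\frac{-177295 + 165437}{102218 + \frac{118321 \cdot \frac{1}{79783}}{-6847}} + 293474\right) = \left(2636 + 458889\right) \left(- \frac{11858}{102218 + 118321 \cdot \frac{1}{79783} \left(- \frac{1}{6847}\right)} + 293474\right) = 461525 \left(- \frac{11858}{102218 + \frac{118321}{79783} \left(- \frac{1}{6847}\right)} + 293474\right) = 461525 \left(- \frac{11858}{102218 - \frac{118321}{546274201}} + 293474\right) = 461525 \left(- \frac{11858}{\frac{55839056159497}{546274201}} + 293474\right) = 461525 \left(\left(-11858\right) \frac{546274201}{55839056159497} + 293474\right) = 461525 \left(- \frac{6477719475458}{55839056159497} + 293474\right) = 461525 \cdot \frac{16387304689632747120}{55839056159497} = \frac{7563150796882753614558000}{55839056159497}$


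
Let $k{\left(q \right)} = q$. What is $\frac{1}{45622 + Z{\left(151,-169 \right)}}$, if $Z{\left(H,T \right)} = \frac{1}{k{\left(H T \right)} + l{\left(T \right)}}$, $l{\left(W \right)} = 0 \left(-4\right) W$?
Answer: $\frac{25519}{1164227817} \approx 2.1919 \cdot 10^{-5}$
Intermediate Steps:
$l{\left(W \right)} = 0$ ($l{\left(W \right)} = 0 W = 0$)
$Z{\left(H,T \right)} = \frac{1}{H T}$ ($Z{\left(H,T \right)} = \frac{1}{H T + 0} = \frac{1}{H T}$)
$\frac{1}{45622 + Z{\left(151,-169 \right)}} = \frac{1}{45622 + \frac{1}{151 \left(-169\right)}} = \frac{1}{45622 + \frac{1}{151} \left(- \frac{1}{169}\right)} = \frac{1}{45622 - \frac{1}{25519}} = \frac{1}{\frac{1164227817}{25519}} = \frac{25519}{1164227817}$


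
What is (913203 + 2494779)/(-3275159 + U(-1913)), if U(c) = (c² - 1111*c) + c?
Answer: 1703991/1253920 ≈ 1.3589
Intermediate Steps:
U(c) = c² - 1110*c
(913203 + 2494779)/(-3275159 + U(-1913)) = (913203 + 2494779)/(-3275159 - 1913*(-1110 - 1913)) = 3407982/(-3275159 - 1913*(-3023)) = 3407982/(-3275159 + 5782999) = 3407982/2507840 = 3407982*(1/2507840) = 1703991/1253920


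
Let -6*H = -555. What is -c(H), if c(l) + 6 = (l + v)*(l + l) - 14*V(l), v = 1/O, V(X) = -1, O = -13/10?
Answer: -441433/26 ≈ -16978.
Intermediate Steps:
O = -13/10 (O = -13*⅒ = -13/10 ≈ -1.3000)
H = 185/2 (H = -⅙*(-555) = 185/2 ≈ 92.500)
v = -10/13 (v = 1/(-13/10) = -10/13 ≈ -0.76923)
c(l) = 8 + 2*l*(-10/13 + l) (c(l) = -6 + ((l - 10/13)*(l + l) - 14*(-1)) = -6 + ((-10/13 + l)*(2*l) + 14) = -6 + (2*l*(-10/13 + l) + 14) = -6 + (14 + 2*l*(-10/13 + l)) = 8 + 2*l*(-10/13 + l))
-c(H) = -(8 + 2*(185/2)² - 20/13*185/2) = -(8 + 2*(34225/4) - 1850/13) = -(8 + 34225/2 - 1850/13) = -1*441433/26 = -441433/26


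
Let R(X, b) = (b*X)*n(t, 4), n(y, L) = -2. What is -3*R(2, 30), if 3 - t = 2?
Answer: 360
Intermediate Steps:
t = 1 (t = 3 - 1*2 = 3 - 2 = 1)
R(X, b) = -2*X*b (R(X, b) = (b*X)*(-2) = (X*b)*(-2) = -2*X*b)
-3*R(2, 30) = -(-6)*2*30 = -3*(-120) = 360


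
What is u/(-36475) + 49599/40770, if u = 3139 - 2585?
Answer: 13233607/11015450 ≈ 1.2014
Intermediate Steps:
u = 554
u/(-36475) + 49599/40770 = 554/(-36475) + 49599/40770 = 554*(-1/36475) + 49599*(1/40770) = -554/36475 + 1837/1510 = 13233607/11015450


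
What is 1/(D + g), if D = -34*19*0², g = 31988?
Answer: 1/31988 ≈ 3.1262e-5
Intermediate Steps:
D = 0 (D = -646*0 = 0)
1/(D + g) = 1/(0 + 31988) = 1/31988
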